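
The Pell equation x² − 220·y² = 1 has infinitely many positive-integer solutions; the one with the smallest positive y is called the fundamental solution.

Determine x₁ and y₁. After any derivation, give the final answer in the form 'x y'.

d=220: √d = [14; 1,4,1,28] (ℓ=4, even), read p_3/q_3
k=0  a_k=14  p_k/q_k = 14/1
…
k=2  a_k=4  p_k/q_k = 74/5
k=3  a_k=1  p_k/q_k = 89/6
(x₁, y₁) = (89, 6);  89² − 220·6² = 1 ✓

89 6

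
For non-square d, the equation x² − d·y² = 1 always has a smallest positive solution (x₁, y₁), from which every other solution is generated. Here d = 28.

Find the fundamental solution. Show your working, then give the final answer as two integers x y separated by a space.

127 24

[5; 3,2,3,10] for √28; ℓ=4 ⇒ convergent index 3
k=0  a_k=5  p_k/q_k = 5/1
k=1  a_k=3  p_k/q_k = 16/3
k=2  a_k=2  p_k/q_k = 37/7
k=3  a_k=3  p_k/q_k = 127/24
fundamental: x₁=127, y₁=24  (since 16129 − 28·576 = 1)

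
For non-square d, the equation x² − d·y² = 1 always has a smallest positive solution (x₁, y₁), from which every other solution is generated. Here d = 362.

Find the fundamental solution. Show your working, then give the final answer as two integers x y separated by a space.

723 38

[19; 38] for √362; ℓ=1 ⇒ convergent index 1
step 0: (19, 1)  from 19·(1,0) + (0,1)
step 1: (723, 38)  from 38·(19,1) + (1,0)
fundamental: x₁=723, y₁=38  (since 522729 − 362·1444 = 1)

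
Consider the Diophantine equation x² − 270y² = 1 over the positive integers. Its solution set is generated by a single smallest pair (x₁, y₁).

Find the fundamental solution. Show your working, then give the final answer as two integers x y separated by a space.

d=270: √d = [16; 2,3,6,3,2,32] (ℓ=6, even), read p_5/q_5
a_0=16:  p_0=16·1+0=16,  q_0=16·0+1=1
…
a_3=6:  p_3=6·115+33=723,  q_3=6·7+2=44
a_4=3:  p_4=3·723+115=2284,  q_4=3·44+7=139
a_5=2:  p_5=2·2284+723=5291,  q_5=2·139+44=322
→ (5291, 322).  Check: 5291²=27994681, 270·322²=27994680, difference 1.

5291 322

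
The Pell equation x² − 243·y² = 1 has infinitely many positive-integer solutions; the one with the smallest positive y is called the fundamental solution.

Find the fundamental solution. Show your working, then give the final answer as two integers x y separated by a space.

70226 4505

d=243: √d = [15; 1,1,2,3,15,3,2,1,1,30] (ℓ=10, even), read p_9/q_9
step 0: (15, 1)  from 15·(1,0) + (0,1)
…
step 2: (31, 2)  from 1·(16,1) + (15,1)
step 3: (78, 5)  from 2·(31,2) + (16,1)
step 4: (265, 17)  from 3·(78,5) + (31,2)
step 5: (4053, 260)  from 15·(265,17) + (78,5)
…
step 7: (28901, 1854)  from 2·(12424,797) + (4053,260)
step 8: (41325, 2651)  from 1·(28901,1854) + (12424,797)
step 9: (70226, 4505)  from 1·(41325,2651) + (28901,1854)
(x₁, y₁) = (70226, 4505);  70226² − 243·4505² = 1 ✓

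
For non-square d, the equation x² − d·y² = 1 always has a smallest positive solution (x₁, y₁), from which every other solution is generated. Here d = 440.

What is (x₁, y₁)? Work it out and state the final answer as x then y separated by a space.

21 1

[20; 1,40] for √440; ℓ=2 ⇒ convergent index 1
a_0=20:  p_0=20·1+0=20,  q_0=20·0+1=1
a_1=1:  p_1=1·20+1=21,  q_1=1·1+0=1
→ (21, 1).  Check: 21²=441, 440·1²=440, difference 1.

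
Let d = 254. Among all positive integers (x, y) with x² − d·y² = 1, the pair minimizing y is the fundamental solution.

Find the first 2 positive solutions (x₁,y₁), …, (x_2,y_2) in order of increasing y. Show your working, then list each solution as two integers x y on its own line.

[15; 1,14,1,30] for √254; ℓ=4 ⇒ convergent index 3
k=0  a_k=15  p_k/q_k = 15/1
k=1  a_k=1  p_k/q_k = 16/1
k=2  a_k=14  p_k/q_k = 239/15
k=3  a_k=1  p_k/q_k = 255/16
→ (255, 16).  Check: 255²=65025, 254·16²=65024, difference 1.
(255+16√254)^2 = 130049 + 8160√254

255 16
130049 8160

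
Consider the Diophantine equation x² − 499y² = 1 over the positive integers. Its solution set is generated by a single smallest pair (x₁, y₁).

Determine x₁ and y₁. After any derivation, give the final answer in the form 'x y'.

4490 201

√499 → a₀=22, period (2,1,21,1,2,44); ℓ=6 even so k=5
a_0=22:  p_0=22·1+0=22,  q_0=22·0+1=1
…
a_2=1:  p_2=1·45+22=67,  q_2=1·2+1=3
a_3=21:  p_3=21·67+45=1452,  q_3=21·3+2=65
a_4=1:  p_4=1·1452+67=1519,  q_4=1·65+3=68
a_5=2:  p_5=2·1519+1452=4490,  q_5=2·68+65=201
fundamental: x₁=4490, y₁=201  (since 20160100 − 499·40401 = 1)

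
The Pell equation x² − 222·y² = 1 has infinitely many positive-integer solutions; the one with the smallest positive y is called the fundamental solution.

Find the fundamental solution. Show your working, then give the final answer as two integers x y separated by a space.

149 10

√222 = [14; 1,8,1,28, …], period ℓ=4 (even) → k=3
a_0=14:  p_0=14·1+0=14,  q_0=14·0+1=1
…
a_2=8:  p_2=8·15+14=134,  q_2=8·1+1=9
a_3=1:  p_3=1·134+15=149,  q_3=1·9+1=10
(x₁, y₁) = (149, 10);  149² − 222·10² = 1 ✓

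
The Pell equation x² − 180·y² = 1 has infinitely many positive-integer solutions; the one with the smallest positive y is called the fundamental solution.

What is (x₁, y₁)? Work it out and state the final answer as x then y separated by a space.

√180 → a₀=13, period (2,2,2,26); ℓ=4 even so k=3
i=0: a=13 ⇒ p=13, q=1
i=1: a=2 ⇒ p=27, q=2
i=2: a=2 ⇒ p=67, q=5
i=3: a=2 ⇒ p=161, q=12
→ (161, 12).  Check: 161²=25921, 180·12²=25920, difference 1.

161 12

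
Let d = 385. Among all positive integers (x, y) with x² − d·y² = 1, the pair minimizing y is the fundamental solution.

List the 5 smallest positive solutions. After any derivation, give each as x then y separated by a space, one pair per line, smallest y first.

95831 4884
18367161121 936077208
3520286834677271 179410429834812
674705215289547953281 34386161802063660336
129315350969305052987065751 6590520543127714837483620

[19; 1,1,1,1,1,…,1,1,38] for √385; ℓ=16 ⇒ convergent index 15
k=0  a_k=19  p_k/q_k = 19/1
k=1  a_k=1  p_k/q_k = 20/1
…
k=3  a_k=1  p_k/q_k = 59/3
…
k=5  a_k=1  p_k/q_k = 157/8
k=6  a_k=3  p_k/q_k = 569/29
…
k=9  a_k=1  p_k/q_k = 2747/140
k=10  a_k=3  p_k/q_k = 10262/523
k=11  a_k=1  p_k/q_k = 13009/663
…
k=13  a_k=1  p_k/q_k = 36280/1849
k=14  a_k=1  p_k/q_k = 59551/3035
k=15  a_k=1  p_k/q_k = 95831/4884
fundamental: x₁=95831, y₁=4884  (since 9183580561 − 385·23853456 = 1)
(x_2, y_2) = (95831·95831 + 385·4884·4884, 95831·4884 + 4884·95831) = (18367161121, 936077208)
(x_3, y_3) = (95831·18367161121 + 385·4884·936077208, 95831·936077208 + 4884·18367161121) = (3520286834677271, 179410429834812)
(x_4, y_4) = (95831·3520286834677271 + 385·4884·179410429834812, 95831·179410429834812 + 4884·3520286834677271) = (674705215289547953281, 34386161802063660336)
(x_5, y_5) = (95831·674705215289547953281 + 385·4884·34386161802063660336, 95831·34386161802063660336 + 4884·674705215289547953281) = (129315350969305052987065751, 6590520543127714837483620)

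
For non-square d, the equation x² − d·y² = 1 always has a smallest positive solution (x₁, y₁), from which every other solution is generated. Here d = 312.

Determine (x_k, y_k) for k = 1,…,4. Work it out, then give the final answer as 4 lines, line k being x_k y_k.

√312 = [17; 1,1,1,34, …], period ℓ=4 (even) → k=3
i=0: a=17 ⇒ p=17, q=1
…
i=2: a=1 ⇒ p=35, q=2
i=3: a=1 ⇒ p=53, q=3
(x₁, y₁) = (53, 3);  53² − 312·3² = 1 ✓
k=2:  x_2 = 53·53+312·3·3 = 5617,  y_2 = 53·3+3·53 = 318
k=3:  x_3 = 53·5617+312·3·318 = 595349,  y_3 = 53·318+3·5617 = 33705
k=4:  x_4 = 53·595349+312·3·33705 = 63101377,  y_4 = 53·33705+3·595349 = 3572412

53 3
5617 318
595349 33705
63101377 3572412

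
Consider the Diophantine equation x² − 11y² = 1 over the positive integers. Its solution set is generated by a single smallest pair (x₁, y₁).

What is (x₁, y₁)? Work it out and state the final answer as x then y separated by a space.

10 3

d=11: √d = [3; 3,6] (ℓ=2, even), read p_1/q_1
a_0=3:  p_0=3·1+0=3,  q_0=3·0+1=1
a_1=3:  p_1=3·3+1=10,  q_1=3·1+0=3
→ (10, 3).  Check: 10²=100, 11·3²=99, difference 1.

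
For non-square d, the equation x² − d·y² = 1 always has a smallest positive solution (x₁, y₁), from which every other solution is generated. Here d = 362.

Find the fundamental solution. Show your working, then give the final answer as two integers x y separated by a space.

723 38

[19; 38] for √362; ℓ=1 ⇒ convergent index 1
i=0: a=19 ⇒ p=19, q=1
i=1: a=38 ⇒ p=723, q=38
fundamental: x₁=723, y₁=38  (since 522729 − 362·1444 = 1)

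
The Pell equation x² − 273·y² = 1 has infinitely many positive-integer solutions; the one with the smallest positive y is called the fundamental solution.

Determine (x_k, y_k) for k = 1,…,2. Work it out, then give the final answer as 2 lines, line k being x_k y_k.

√273 → a₀=16, period (1,1,10,1,1,32); ℓ=6 even so k=5
i=0: a=16 ⇒ p=16, q=1
i=1: a=1 ⇒ p=17, q=1
…
i=3: a=10 ⇒ p=347, q=21
i=4: a=1 ⇒ p=380, q=23
i=5: a=1 ⇒ p=727, q=44
fundamental: x₁=727, y₁=44  (since 528529 − 273·1936 = 1)
(727+44√273)^2 = 1057057 + 63976√273

727 44
1057057 63976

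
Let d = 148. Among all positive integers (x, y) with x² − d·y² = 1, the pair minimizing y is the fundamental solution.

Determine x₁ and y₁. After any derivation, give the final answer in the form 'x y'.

73 6

√148 = [12; 6,24, …], period ℓ=2 (even) → k=1
k=0  a_k=12  p_k/q_k = 12/1
k=1  a_k=6  p_k/q_k = 73/6
→ (73, 6).  Check: 73²=5329, 148·6²=5328, difference 1.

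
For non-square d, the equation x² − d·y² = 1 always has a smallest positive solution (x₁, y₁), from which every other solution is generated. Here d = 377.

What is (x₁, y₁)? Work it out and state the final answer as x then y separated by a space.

233 12

[19; 2,2,2,38] for √377; ℓ=4 ⇒ convergent index 3
a_0=19:  p_0=19·1+0=19,  q_0=19·0+1=1
…
a_2=2:  p_2=2·39+19=97,  q_2=2·2+1=5
a_3=2:  p_3=2·97+39=233,  q_3=2·5+2=12
fundamental: x₁=233, y₁=12  (since 54289 − 377·144 = 1)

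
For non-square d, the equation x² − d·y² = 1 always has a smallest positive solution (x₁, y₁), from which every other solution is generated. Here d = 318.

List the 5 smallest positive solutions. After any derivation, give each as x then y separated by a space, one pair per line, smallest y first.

107 6
22897 1284
4899851 274770
1048545217 58799496
224383776587 12582817374

√318 = [17; 1,4,1,34, …], period ℓ=4 (even) → k=3
i=0: a=17 ⇒ p=17, q=1
…
i=2: a=4 ⇒ p=89, q=5
i=3: a=1 ⇒ p=107, q=6
fundamental: x₁=107, y₁=6  (since 11449 − 318·36 = 1)
n=2: (107,6)∘(107,6) = (107·107+318·6·6, 107·6+6·107) = (22897,1284)
n=3: (22897,1284)∘(107,6) = (107·22897+318·6·1284, 107·1284+6·22897) = (4899851,274770)
n=4: (4899851,274770)∘(107,6) = (107·4899851+318·6·274770, 107·274770+6·4899851) = (1048545217,58799496)
n=5: (1048545217,58799496)∘(107,6) = (107·1048545217+318·6·58799496, 107·58799496+6·1048545217) = (224383776587,12582817374)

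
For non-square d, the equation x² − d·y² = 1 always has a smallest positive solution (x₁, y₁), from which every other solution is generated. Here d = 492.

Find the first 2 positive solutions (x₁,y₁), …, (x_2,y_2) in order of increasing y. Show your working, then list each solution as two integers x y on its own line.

29767 1342
1772148577 79894628

d=492: √d = [22; 5,1,1,10,1,1,5,44] (ℓ=8, even), read p_7/q_7
step 0: (22, 1)  from 22·(1,0) + (0,1)
step 1: (111, 5)  from 5·(22,1) + (1,0)
step 2: (133, 6)  from 1·(111,5) + (22,1)
step 3: (244, 11)  from 1·(133,6) + (111,5)
step 4: (2573, 116)  from 10·(244,11) + (133,6)
step 5: (2817, 127)  from 1·(2573,116) + (244,11)
step 6: (5390, 243)  from 1·(2817,127) + (2573,116)
step 7: (29767, 1342)  from 5·(5390,243) + (2817,127)
(x₁, y₁) = (29767, 1342);  29767² − 492·1342² = 1 ✓
n=2: (29767,1342)∘(29767,1342) = (29767·29767+492·1342·1342, 29767·1342+1342·29767) = (1772148577,79894628)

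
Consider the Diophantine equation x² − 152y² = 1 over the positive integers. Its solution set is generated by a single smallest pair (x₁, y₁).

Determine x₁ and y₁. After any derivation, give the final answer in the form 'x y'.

[12; 3,24] for √152; ℓ=2 ⇒ convergent index 1
a_0=12:  p_0=12·1+0=12,  q_0=12·0+1=1
a_1=3:  p_1=3·12+1=37,  q_1=3·1+0=3
fundamental: x₁=37, y₁=3  (since 1369 − 152·9 = 1)

37 3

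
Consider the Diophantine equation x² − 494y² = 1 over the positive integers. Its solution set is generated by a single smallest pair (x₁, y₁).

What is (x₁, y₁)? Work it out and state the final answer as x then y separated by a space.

√494 → a₀=22, period (4,2,2,1,2,1,2,2,4,44); ℓ=10 even so k=9
i=0: a=22 ⇒ p=22, q=1
…
i=2: a=2 ⇒ p=200, q=9
i=3: a=2 ⇒ p=489, q=22
i=4: a=1 ⇒ p=689, q=31
i=5: a=2 ⇒ p=1867, q=84
…
i=8: a=2 ⇒ p=16514, q=743
i=9: a=4 ⇒ p=73035, q=3286
→ (73035, 3286).  Check: 73035²=5334111225, 494·3286²=5334111224, difference 1.

73035 3286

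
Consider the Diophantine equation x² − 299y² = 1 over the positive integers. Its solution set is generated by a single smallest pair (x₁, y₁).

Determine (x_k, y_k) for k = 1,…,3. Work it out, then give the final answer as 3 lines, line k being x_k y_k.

√299 → a₀=17, period (3,2,3,34); ℓ=4 even so k=3
k=0  a_k=17  p_k/q_k = 17/1
k=1  a_k=3  p_k/q_k = 52/3
k=2  a_k=2  p_k/q_k = 121/7
k=3  a_k=3  p_k/q_k = 415/24
→ (415, 24).  Check: 415²=172225, 299·24²=172224, difference 1.
k=2:  x_2 = 415·415+299·24·24 = 344449,  y_2 = 415·24+24·415 = 19920
k=3:  x_3 = 415·344449+299·24·19920 = 285892255,  y_3 = 415·19920+24·344449 = 16533576

415 24
344449 19920
285892255 16533576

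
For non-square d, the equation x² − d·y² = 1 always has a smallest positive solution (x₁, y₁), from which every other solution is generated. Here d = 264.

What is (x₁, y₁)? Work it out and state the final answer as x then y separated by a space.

√264 = [16; 4,32, …], period ℓ=2 (even) → k=1
step 0: (16, 1)  from 16·(1,0) + (0,1)
step 1: (65, 4)  from 4·(16,1) + (1,0)
→ (65, 4).  Check: 65²=4225, 264·4²=4224, difference 1.

65 4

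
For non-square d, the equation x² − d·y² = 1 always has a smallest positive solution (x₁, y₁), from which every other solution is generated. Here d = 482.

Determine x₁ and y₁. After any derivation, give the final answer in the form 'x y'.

[21; 1,20,1,42] for √482; ℓ=4 ⇒ convergent index 3
i=0: a=21 ⇒ p=21, q=1
…
i=2: a=20 ⇒ p=461, q=21
i=3: a=1 ⇒ p=483, q=22
fundamental: x₁=483, y₁=22  (since 233289 − 482·484 = 1)

483 22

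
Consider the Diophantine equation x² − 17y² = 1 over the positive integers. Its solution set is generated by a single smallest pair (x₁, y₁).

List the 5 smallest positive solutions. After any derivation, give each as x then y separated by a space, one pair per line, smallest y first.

√17 = [4; 8, …], period ℓ=1 (odd) → k=1
step 0: (4, 1)  from 4·(1,0) + (0,1)
step 1: (33, 8)  from 8·(4,1) + (1,0)
fundamental: x₁=33, y₁=8  (since 1089 − 17·64 = 1)
(33+8√17)^2 = 2177 + 528√17
(33+8√17)^3 = 143649 + 34840√17
(33+8√17)^4 = 9478657 + 2298912√17
(33+8√17)^5 = 625447713 + 151693352√17

33 8
2177 528
143649 34840
9478657 2298912
625447713 151693352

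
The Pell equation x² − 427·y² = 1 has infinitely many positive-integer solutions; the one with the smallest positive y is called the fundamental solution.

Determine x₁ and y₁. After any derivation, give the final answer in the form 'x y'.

62 3

[20; 1,1,1,40] for √427; ℓ=4 ⇒ convergent index 3
a_0=20:  p_0=20·1+0=20,  q_0=20·0+1=1
a_1=1:  p_1=1·20+1=21,  q_1=1·1+0=1
a_2=1:  p_2=1·21+20=41,  q_2=1·1+1=2
a_3=1:  p_3=1·41+21=62,  q_3=1·2+1=3
→ (62, 3).  Check: 62²=3844, 427·3²=3843, difference 1.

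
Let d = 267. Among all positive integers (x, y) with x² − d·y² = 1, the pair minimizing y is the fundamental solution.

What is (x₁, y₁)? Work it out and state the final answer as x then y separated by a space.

√267 = [16; 2,1,15,1,2,32, …], period ℓ=6 (even) → k=5
i=0: a=16 ⇒ p=16, q=1
…
i=4: a=1 ⇒ p=817, q=50
i=5: a=2 ⇒ p=2402, q=147
fundamental: x₁=2402, y₁=147  (since 5769604 − 267·21609 = 1)

2402 147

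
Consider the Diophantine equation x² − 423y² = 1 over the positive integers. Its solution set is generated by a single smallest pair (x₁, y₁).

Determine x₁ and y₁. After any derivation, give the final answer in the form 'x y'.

d=423: √d = [20; 1,1,3,4,3,1,1,40] (ℓ=8, even), read p_7/q_7
a_0=20:  p_0=20·1+0=20,  q_0=20·0+1=1
…
a_3=3:  p_3=3·41+21=144,  q_3=3·2+1=7
…
a_6=1:  p_6=1·1995+617=2612,  q_6=1·97+30=127
a_7=1:  p_7=1·2612+1995=4607,  q_7=1·127+97=224
fundamental: x₁=4607, y₁=224  (since 21224449 − 423·50176 = 1)

4607 224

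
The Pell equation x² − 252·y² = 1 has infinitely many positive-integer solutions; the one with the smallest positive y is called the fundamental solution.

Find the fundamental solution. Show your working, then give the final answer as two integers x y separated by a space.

127 8

√252 → a₀=15, period (1,6,1,30); ℓ=4 even so k=3
a_0=15:  p_0=15·1+0=15,  q_0=15·0+1=1
…
a_2=6:  p_2=6·16+15=111,  q_2=6·1+1=7
a_3=1:  p_3=1·111+16=127,  q_3=1·7+1=8
fundamental: x₁=127, y₁=8  (since 16129 − 252·64 = 1)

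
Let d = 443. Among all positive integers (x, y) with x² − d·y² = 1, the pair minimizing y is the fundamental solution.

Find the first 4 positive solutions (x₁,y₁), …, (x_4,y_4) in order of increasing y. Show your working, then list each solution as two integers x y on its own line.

442 21
390727 18564
345402226 16410555
305335177057 14506912056

√443 = [21; 21,42, …], period ℓ=2 (even) → k=1
step 0: (21, 1)  from 21·(1,0) + (0,1)
step 1: (442, 21)  from 21·(21,1) + (1,0)
→ (442, 21).  Check: 442²=195364, 443·21²=195363, difference 1.
n=2: (442,21)∘(442,21) = (442·442+443·21·21, 442·21+21·442) = (390727,18564)
n=3: (390727,18564)∘(442,21) = (442·390727+443·21·18564, 442·18564+21·390727) = (345402226,16410555)
n=4: (345402226,16410555)∘(442,21) = (442·345402226+443·21·16410555, 442·16410555+21·345402226) = (305335177057,14506912056)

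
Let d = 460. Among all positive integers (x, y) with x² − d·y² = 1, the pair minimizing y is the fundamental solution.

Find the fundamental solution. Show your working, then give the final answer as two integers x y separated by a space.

√460 = [21; 2,4,3,1,2,10,2,1,3,4,2,42, …], period ℓ=12 (even) → k=11
step 0: (21, 1)  from 21·(1,0) + (0,1)
…
step 3: (622, 29)  from 3·(193,9) + (43,2)
…
step 5: (2252, 105)  from 2·(815,38) + (622,29)
step 6: (23335, 1088)  from 10·(2252,105) + (815,38)
…
step 8: (72257, 3369)  from 1·(48922,2281) + (23335,1088)
…
step 10: (1135029, 52921)  from 4·(265693,12388) + (72257,3369)
step 11: (2535751, 118230)  from 2·(1135029,52921) + (265693,12388)
(x₁, y₁) = (2535751, 118230);  2535751² − 460·118230² = 1 ✓

2535751 118230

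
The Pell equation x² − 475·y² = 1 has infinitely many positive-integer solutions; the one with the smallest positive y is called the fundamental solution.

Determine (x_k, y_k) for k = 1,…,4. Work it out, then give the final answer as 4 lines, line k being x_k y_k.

57799 2652
6681448801 306565896
772362118440199 35438404443156
89283516160768675201 4096608676513381392

√475 → a₀=21, period (1,3,1,6,2,6,1,3,1,42); ℓ=10 even so k=9
k=0  a_k=21  p_k/q_k = 21/1
k=1  a_k=1  p_k/q_k = 22/1
k=2  a_k=3  p_k/q_k = 87/4
…
k=6  a_k=6  p_k/q_k = 10287/472
…
k=8  a_k=3  p_k/q_k = 45921/2107
k=9  a_k=1  p_k/q_k = 57799/2652
fundamental: x₁=57799, y₁=2652  (since 3340724401 − 475·7033104 = 1)
n=2: (57799,2652)∘(57799,2652) = (57799·57799+475·2652·2652, 57799·2652+2652·57799) = (6681448801,306565896)
n=3: (6681448801,306565896)∘(57799,2652) = (57799·6681448801+475·2652·306565896, 57799·306565896+2652·6681448801) = (772362118440199,35438404443156)
n=4: (772362118440199,35438404443156)∘(57799,2652) = (57799·772362118440199+475·2652·35438404443156, 57799·35438404443156+2652·772362118440199) = (89283516160768675201,4096608676513381392)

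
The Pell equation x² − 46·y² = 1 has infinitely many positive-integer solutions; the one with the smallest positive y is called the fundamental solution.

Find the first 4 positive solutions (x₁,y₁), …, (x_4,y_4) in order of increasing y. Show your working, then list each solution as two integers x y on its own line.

24335 3588
1184384449 174627960
57643991108495 8499142809612
2805533046066067201 413653280369188080

[6; 1,3,1,1,2,6,2,1,1,3,1,12] for √46; ℓ=12 ⇒ convergent index 11
i=0: a=6 ⇒ p=6, q=1
i=1: a=1 ⇒ p=7, q=1
i=2: a=3 ⇒ p=27, q=4
i=3: a=1 ⇒ p=34, q=5
i=4: a=1 ⇒ p=61, q=9
i=5: a=2 ⇒ p=156, q=23
i=6: a=6 ⇒ p=997, q=147
…
i=9: a=1 ⇒ p=5297, q=781
i=10: a=3 ⇒ p=19038, q=2807
i=11: a=1 ⇒ p=24335, q=3588
(x₁, y₁) = (24335, 3588);  24335² − 46·3588² = 1 ✓
n=2: (24335,3588)∘(24335,3588) = (24335·24335+46·3588·3588, 24335·3588+3588·24335) = (1184384449,174627960)
n=3: (1184384449,174627960)∘(24335,3588) = (24335·1184384449+46·3588·174627960, 24335·174627960+3588·1184384449) = (57643991108495,8499142809612)
n=4: (57643991108495,8499142809612)∘(24335,3588) = (24335·57643991108495+46·3588·8499142809612, 24335·8499142809612+3588·57643991108495) = (2805533046066067201,413653280369188080)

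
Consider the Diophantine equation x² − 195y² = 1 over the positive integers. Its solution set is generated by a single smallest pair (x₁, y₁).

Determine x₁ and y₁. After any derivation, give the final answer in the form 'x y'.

14 1

√195 → a₀=13, period (1,26); ℓ=2 even so k=1
i=0: a=13 ⇒ p=13, q=1
i=1: a=1 ⇒ p=14, q=1
fundamental: x₁=14, y₁=1  (since 196 − 195·1 = 1)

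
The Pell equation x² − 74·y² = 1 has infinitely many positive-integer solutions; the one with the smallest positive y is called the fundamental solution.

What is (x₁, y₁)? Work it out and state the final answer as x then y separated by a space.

[8; 1,1,1,1,16] for √74; ℓ=5 ⇒ convergent index 9
i=0: a=8 ⇒ p=8, q=1
i=1: a=1 ⇒ p=9, q=1
i=2: a=1 ⇒ p=17, q=2
i=3: a=1 ⇒ p=26, q=3
i=4: a=1 ⇒ p=43, q=5
…
i=6: a=1 ⇒ p=757, q=88
i=7: a=1 ⇒ p=1471, q=171
i=8: a=1 ⇒ p=2228, q=259
i=9: a=1 ⇒ p=3699, q=430
fundamental: x₁=3699, y₁=430  (since 13682601 − 74·184900 = 1)

3699 430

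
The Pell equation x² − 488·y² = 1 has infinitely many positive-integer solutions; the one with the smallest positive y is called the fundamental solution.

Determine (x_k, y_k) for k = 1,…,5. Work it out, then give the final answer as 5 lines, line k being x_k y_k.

√488 → a₀=22, period (11,44); ℓ=2 even so k=1
i=0: a=22 ⇒ p=22, q=1
i=1: a=11 ⇒ p=243, q=11
→ (243, 11).  Check: 243²=59049, 488·11²=59048, difference 1.
k=2:  x_2 = 243·243+488·11·11 = 118097,  y_2 = 243·11+11·243 = 5346
k=3:  x_3 = 243·118097+488·11·5346 = 57394899,  y_3 = 243·5346+11·118097 = 2598145
k=4:  x_4 = 243·57394899+488·11·2598145 = 27893802817,  y_4 = 243·2598145+11·57394899 = 1262693124
k=5:  x_5 = 243·27893802817+488·11·1262693124 = 13556330774163,  y_5 = 243·1262693124+11·27893802817 = 613666260119

243 11
118097 5346
57394899 2598145
27893802817 1262693124
13556330774163 613666260119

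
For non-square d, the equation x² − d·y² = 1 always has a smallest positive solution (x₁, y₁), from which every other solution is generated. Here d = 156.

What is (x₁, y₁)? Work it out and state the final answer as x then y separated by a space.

d=156: √d = [12; 2,24] (ℓ=2, even), read p_1/q_1
k=0  a_k=12  p_k/q_k = 12/1
k=1  a_k=2  p_k/q_k = 25/2
(x₁, y₁) = (25, 2);  25² − 156·2² = 1 ✓

25 2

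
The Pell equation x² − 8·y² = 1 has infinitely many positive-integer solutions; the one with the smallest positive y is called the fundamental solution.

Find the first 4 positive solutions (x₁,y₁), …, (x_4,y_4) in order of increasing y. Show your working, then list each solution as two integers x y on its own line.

d=8: √d = [2; 1,4] (ℓ=2, even), read p_1/q_1
a_0=2:  p_0=2·1+0=2,  q_0=2·0+1=1
a_1=1:  p_1=1·2+1=3,  q_1=1·1+0=1
→ (3, 1).  Check: 3²=9, 8·1²=8, difference 1.
n=2: (3,1)∘(3,1) = (3·3+8·1·1, 3·1+1·3) = (17,6)
n=3: (17,6)∘(3,1) = (3·17+8·1·6, 3·6+1·17) = (99,35)
n=4: (99,35)∘(3,1) = (3·99+8·1·35, 3·35+1·99) = (577,204)

3 1
17 6
99 35
577 204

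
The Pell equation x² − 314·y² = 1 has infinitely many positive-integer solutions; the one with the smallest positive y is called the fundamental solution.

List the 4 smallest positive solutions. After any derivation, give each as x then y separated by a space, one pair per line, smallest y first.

392499 22150
308110930001 17387705700
241866463828532499 13649314199066450
189864690372162243720001 10714684347621377411400

√314 = [17; 1,2,1,1,2,1,34, …], period ℓ=7 (odd) → k=13
step 0: (17, 1)  from 17·(1,0) + (0,1)
step 1: (18, 1)  from 1·(17,1) + (1,0)
…
step 4: (124, 7)  from 1·(71,4) + (53,3)
step 5: (319, 18)  from 2·(124,7) + (71,4)
step 6: (443, 25)  from 1·(319,18) + (124,7)
step 7: (15381, 868)  from 34·(443,25) + (319,18)
…
step 10: (62853, 3547)  from 1·(47029,2654) + (15824,893)
…
step 12: (282617, 15949)  from 2·(109882,6201) + (62853,3547)
step 13: (392499, 22150)  from 1·(282617,15949) + (109882,6201)
fundamental: x₁=392499, y₁=22150  (since 154055465001 − 314·490622500 = 1)
n=2: (392499,22150)∘(392499,22150) = (392499·392499+314·22150·22150, 392499·22150+22150·392499) = (308110930001,17387705700)
n=3: (308110930001,17387705700)∘(392499,22150) = (392499·308110930001+314·22150·17387705700, 392499·17387705700+22150·308110930001) = (241866463828532499,13649314199066450)
n=4: (241866463828532499,13649314199066450)∘(392499,22150) = (392499·241866463828532499+314·22150·13649314199066450, 392499·13649314199066450+22150·241866463828532499) = (189864690372162243720001,10714684347621377411400)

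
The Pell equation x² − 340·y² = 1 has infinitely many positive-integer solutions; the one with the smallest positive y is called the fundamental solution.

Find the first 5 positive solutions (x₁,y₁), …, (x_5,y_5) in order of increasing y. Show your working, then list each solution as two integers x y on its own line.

√340 → a₀=18, period (2,3,1,1,1,…,3,2,36); ℓ=14 even so k=13
k=0  a_k=18  p_k/q_k = 18/1
k=1  a_k=2  p_k/q_k = 37/2
…
k=3  a_k=1  p_k/q_k = 166/9
…
k=6  a_k=1  p_k/q_k = 756/41
…
k=10  a_k=1  p_k/q_k = 21039/1141
…
k=12  a_k=3  p_k/q_k = 125478/6805
k=13  a_k=2  p_k/q_k = 285769/15498
→ (285769, 15498).  Check: 285769²=81663921361, 340·15498²=81663921360, difference 1.
(x_2, y_2) = (285769·285769 + 340·15498·15498, 285769·15498 + 15498·285769) = (163327842721, 8857695924)
(x_3, y_3) = (285769·163327842721 + 340·15498·8857695924, 285769·8857695924 + 15498·163327842721) = (93348068572789129, 5062509812995614)
(x_4, y_4) = (285769·93348068572789129 + 340·15498·5062509812995614, 285769·5062509812995614 + 15498·93348068572789129) = (53351968415791425367681, 2893416733491029538408)
(x_5, y_5) = (285769·53351968415791425367681 + 340·15498·2893416733491029538408, 285769·2893416733491029538408 + 15498·53351968415791425367681) = (30492677324331251603220874249, 1653697613020933530509635890)

285769 15498
163327842721 8857695924
93348068572789129 5062509812995614
53351968415791425367681 2893416733491029538408
30492677324331251603220874249 1653697613020933530509635890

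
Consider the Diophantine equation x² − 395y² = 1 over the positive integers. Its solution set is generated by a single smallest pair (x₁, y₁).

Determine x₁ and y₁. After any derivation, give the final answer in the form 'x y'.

159 8

√395 = [19; 1,6,1,38, …], period ℓ=4 (even) → k=3
a_0=19:  p_0=19·1+0=19,  q_0=19·0+1=1
a_1=1:  p_1=1·19+1=20,  q_1=1·1+0=1
a_2=6:  p_2=6·20+19=139,  q_2=6·1+1=7
a_3=1:  p_3=1·139+20=159,  q_3=1·7+1=8
(x₁, y₁) = (159, 8);  159² − 395·8² = 1 ✓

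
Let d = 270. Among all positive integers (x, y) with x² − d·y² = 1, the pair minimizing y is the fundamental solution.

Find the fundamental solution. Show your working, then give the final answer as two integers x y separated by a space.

d=270: √d = [16; 2,3,6,3,2,32] (ℓ=6, even), read p_5/q_5
k=0  a_k=16  p_k/q_k = 16/1
…
k=3  a_k=6  p_k/q_k = 723/44
k=4  a_k=3  p_k/q_k = 2284/139
k=5  a_k=2  p_k/q_k = 5291/322
fundamental: x₁=5291, y₁=322  (since 27994681 − 270·103684 = 1)

5291 322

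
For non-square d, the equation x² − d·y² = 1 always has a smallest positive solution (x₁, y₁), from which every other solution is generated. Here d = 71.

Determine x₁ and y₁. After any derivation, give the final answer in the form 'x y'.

3480 413

[8; 2,2,1,7,1,2,2,16] for √71; ℓ=8 ⇒ convergent index 7
a_0=8:  p_0=8·1+0=8,  q_0=8·0+1=1
…
a_5=1:  p_5=1·455+59=514,  q_5=1·54+7=61
a_6=2:  p_6=2·514+455=1483,  q_6=2·61+54=176
a_7=2:  p_7=2·1483+514=3480,  q_7=2·176+61=413
→ (3480, 413).  Check: 3480²=12110400, 71·413²=12110399, difference 1.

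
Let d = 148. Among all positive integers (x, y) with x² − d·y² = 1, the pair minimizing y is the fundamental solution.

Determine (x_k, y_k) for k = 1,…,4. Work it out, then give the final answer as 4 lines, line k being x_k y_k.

73 6
10657 876
1555849 127890
227143297 18671064

[12; 6,24] for √148; ℓ=2 ⇒ convergent index 1
step 0: (12, 1)  from 12·(1,0) + (0,1)
step 1: (73, 6)  from 6·(12,1) + (1,0)
→ (73, 6).  Check: 73²=5329, 148·6²=5328, difference 1.
(73+6√148)^2 = 10657 + 876√148
(73+6√148)^3 = 1555849 + 127890√148
(73+6√148)^4 = 227143297 + 18671064√148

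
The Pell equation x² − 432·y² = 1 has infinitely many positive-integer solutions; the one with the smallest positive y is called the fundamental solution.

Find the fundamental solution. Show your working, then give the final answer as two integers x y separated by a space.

√432 = [20; 1,3,1,1,1,3,1,40, …], period ℓ=8 (even) → k=7
a_0=20:  p_0=20·1+0=20,  q_0=20·0+1=1
a_1=1:  p_1=1·20+1=21,  q_1=1·1+0=1
a_2=3:  p_2=3·21+20=83,  q_2=3·1+1=4
a_3=1:  p_3=1·83+21=104,  q_3=1·4+1=5
…
a_6=3:  p_6=3·291+187=1060,  q_6=3·14+9=51
a_7=1:  p_7=1·1060+291=1351,  q_7=1·51+14=65
fundamental: x₁=1351, y₁=65  (since 1825201 − 432·4225 = 1)

1351 65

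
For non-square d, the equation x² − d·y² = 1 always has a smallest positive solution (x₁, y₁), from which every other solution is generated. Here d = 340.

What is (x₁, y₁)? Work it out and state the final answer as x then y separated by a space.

√340 → a₀=18, period (2,3,1,1,1,…,3,2,36); ℓ=14 even so k=13
k=0  a_k=18  p_k/q_k = 18/1
k=1  a_k=2  p_k/q_k = 37/2
k=2  a_k=3  p_k/q_k = 129/7
k=3  a_k=1  p_k/q_k = 166/9
k=4  a_k=1  p_k/q_k = 295/16
k=5  a_k=1  p_k/q_k = 461/25
k=6  a_k=1  p_k/q_k = 756/41
k=7  a_k=8  p_k/q_k = 6509/353
…
k=9  a_k=1  p_k/q_k = 13774/747
k=10  a_k=1  p_k/q_k = 21039/1141
k=11  a_k=1  p_k/q_k = 34813/1888
k=12  a_k=3  p_k/q_k = 125478/6805
k=13  a_k=2  p_k/q_k = 285769/15498
(x₁, y₁) = (285769, 15498);  285769² − 340·15498² = 1 ✓

285769 15498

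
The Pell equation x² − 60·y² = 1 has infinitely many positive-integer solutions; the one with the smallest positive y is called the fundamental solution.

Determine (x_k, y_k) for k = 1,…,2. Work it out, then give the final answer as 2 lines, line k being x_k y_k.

31 4
1921 248

[7; 1,2,1,14] for √60; ℓ=4 ⇒ convergent index 3
a_0=7:  p_0=7·1+0=7,  q_0=7·0+1=1
…
a_2=2:  p_2=2·8+7=23,  q_2=2·1+1=3
a_3=1:  p_3=1·23+8=31,  q_3=1·3+1=4
→ (31, 4).  Check: 31²=961, 60·4²=960, difference 1.
n=2: (31,4)∘(31,4) = (31·31+60·4·4, 31·4+4·31) = (1921,248)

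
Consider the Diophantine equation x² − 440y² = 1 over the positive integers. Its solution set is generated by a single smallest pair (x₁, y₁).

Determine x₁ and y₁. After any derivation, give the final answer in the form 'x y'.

d=440: √d = [20; 1,40] (ℓ=2, even), read p_1/q_1
k=0  a_k=20  p_k/q_k = 20/1
k=1  a_k=1  p_k/q_k = 21/1
fundamental: x₁=21, y₁=1  (since 441 − 440·1 = 1)

21 1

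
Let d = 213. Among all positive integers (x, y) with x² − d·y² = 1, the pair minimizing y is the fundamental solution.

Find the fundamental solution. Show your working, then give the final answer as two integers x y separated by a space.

194399 13320

d=213: √d = [14; 1,1,2,6,1,8,1,6,2,1,1,28] (ℓ=12, even), read p_11/q_11
step 0: (14, 1)  from 14·(1,0) + (0,1)
step 1: (15, 1)  from 1·(14,1) + (1,0)
step 2: (29, 2)  from 1·(15,1) + (14,1)
step 3: (73, 5)  from 2·(29,2) + (15,1)
step 4: (467, 32)  from 6·(73,5) + (29,2)
step 5: (540, 37)  from 1·(467,32) + (73,5)
step 6: (4787, 328)  from 8·(540,37) + (467,32)
step 7: (5327, 365)  from 1·(4787,328) + (540,37)
step 8: (36749, 2518)  from 6·(5327,365) + (4787,328)
step 9: (78825, 5401)  from 2·(36749,2518) + (5327,365)
step 10: (115574, 7919)  from 1·(78825,5401) + (36749,2518)
step 11: (194399, 13320)  from 1·(115574,7919) + (78825,5401)
fundamental: x₁=194399, y₁=13320  (since 37790971201 − 213·177422400 = 1)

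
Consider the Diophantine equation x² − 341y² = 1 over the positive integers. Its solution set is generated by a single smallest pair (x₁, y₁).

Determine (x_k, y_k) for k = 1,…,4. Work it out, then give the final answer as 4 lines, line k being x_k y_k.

10626551 575460
225847172311201 12230310076920
4799952989541519968951 259932027556408030380
102013890481930631287980124801 5524361894723138392975161840

[18; 2,6,1,8,2,…,6,2,36] for √341; ℓ=14 ⇒ convergent index 13
k=0  a_k=18  p_k/q_k = 18/1
k=1  a_k=2  p_k/q_k = 37/2
k=2  a_k=6  p_k/q_k = 240/13
…
k=4  a_k=8  p_k/q_k = 2456/133
k=5  a_k=2  p_k/q_k = 5189/281
…
k=8  a_k=1  p_k/q_k = 28124/1523
k=9  a_k=2  p_k/q_k = 76727/4155
k=10  a_k=8  p_k/q_k = 641940/34763
k=11  a_k=1  p_k/q_k = 718667/38918
k=12  a_k=6  p_k/q_k = 4953942/268271
k=13  a_k=2  p_k/q_k = 10626551/575460
(x₁, y₁) = (10626551, 575460);  10626551² − 341·575460² = 1 ✓
k=2:  x_2 = 10626551·10626551+341·575460·575460 = 225847172311201,  y_2 = 10626551·575460+575460·10626551 = 12230310076920
k=3:  x_3 = 10626551·225847172311201+341·575460·12230310076920 = 4799952989541519968951,  y_3 = 10626551·12230310076920+575460·225847172311201 = 259932027556408030380
k=4:  x_4 = 10626551·4799952989541519968951+341·575460·259932027556408030380 = 102013890481930631287980124801,  y_4 = 10626551·259932027556408030380+575460·4799952989541519968951 = 5524361894723138392975161840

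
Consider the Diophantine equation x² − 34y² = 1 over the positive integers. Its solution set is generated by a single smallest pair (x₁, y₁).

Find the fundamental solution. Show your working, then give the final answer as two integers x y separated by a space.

35 6

√34 = [5; 1,4,1,10, …], period ℓ=4 (even) → k=3
k=0  a_k=5  p_k/q_k = 5/1
k=1  a_k=1  p_k/q_k = 6/1
k=2  a_k=4  p_k/q_k = 29/5
k=3  a_k=1  p_k/q_k = 35/6
(x₁, y₁) = (35, 6);  35² − 34·6² = 1 ✓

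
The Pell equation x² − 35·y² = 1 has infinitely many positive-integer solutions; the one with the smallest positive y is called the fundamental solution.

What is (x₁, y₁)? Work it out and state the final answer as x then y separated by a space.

√35 = [5; 1,10, …], period ℓ=2 (even) → k=1
step 0: (5, 1)  from 5·(1,0) + (0,1)
step 1: (6, 1)  from 1·(5,1) + (1,0)
fundamental: x₁=6, y₁=1  (since 36 − 35·1 = 1)

6 1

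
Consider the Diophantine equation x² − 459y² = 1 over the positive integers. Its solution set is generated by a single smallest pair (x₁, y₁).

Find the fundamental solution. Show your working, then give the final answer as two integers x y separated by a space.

499850 23331

√459 → a₀=21, period (2,2,1,4,21,4,1,2,2,42); ℓ=10 even so k=9
step 0: (21, 1)  from 21·(1,0) + (0,1)
step 1: (43, 2)  from 2·(21,1) + (1,0)
step 2: (107, 5)  from 2·(43,2) + (21,1)
step 3: (150, 7)  from 1·(107,5) + (43,2)
step 4: (707, 33)  from 4·(150,7) + (107,5)
…
step 7: (75692, 3533)  from 1·(60695,2833) + (14997,700)
step 8: (212079, 9899)  from 2·(75692,3533) + (60695,2833)
step 9: (499850, 23331)  from 2·(212079,9899) + (75692,3533)
(x₁, y₁) = (499850, 23331);  499850² − 459·23331² = 1 ✓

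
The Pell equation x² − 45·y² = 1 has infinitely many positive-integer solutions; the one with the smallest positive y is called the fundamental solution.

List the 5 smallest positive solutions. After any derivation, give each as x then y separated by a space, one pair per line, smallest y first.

161 24
51841 7728
16692641 2488392
5374978561 801254496
1730726404001 258001459320

√45 = [6; 1,2,2,2,1,12, …], period ℓ=6 (even) → k=5
i=0: a=6 ⇒ p=6, q=1
…
i=4: a=2 ⇒ p=114, q=17
i=5: a=1 ⇒ p=161, q=24
(x₁, y₁) = (161, 24);  161² − 45·24² = 1 ✓
(161+24√45)^2 = 51841 + 7728√45
(161+24√45)^3 = 16692641 + 2488392√45
(161+24√45)^4 = 5374978561 + 801254496√45
(161+24√45)^5 = 1730726404001 + 258001459320√45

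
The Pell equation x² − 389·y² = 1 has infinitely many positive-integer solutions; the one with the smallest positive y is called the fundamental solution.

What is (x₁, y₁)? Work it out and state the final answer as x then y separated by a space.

3287049 166660

√389 → a₀=19, period (1,2,1,1,1,1,2,1,38); ℓ=9 odd so k=17
k=0  a_k=19  p_k/q_k = 19/1
k=1  a_k=1  p_k/q_k = 20/1
…
k=3  a_k=1  p_k/q_k = 79/4
…
k=5  a_k=1  p_k/q_k = 217/11
…
k=10  a_k=1  p_k/q_k = 50925/2582
k=11  a_k=2  p_k/q_k = 151493/7681
…
k=14  a_k=1  p_k/q_k = 556329/28207
…
k=16  a_k=2  p_k/q_k = 2376809/120509
k=17  a_k=1  p_k/q_k = 3287049/166660
→ (3287049, 166660).  Check: 3287049²=10804691128401, 389·166660²=10804691128400, difference 1.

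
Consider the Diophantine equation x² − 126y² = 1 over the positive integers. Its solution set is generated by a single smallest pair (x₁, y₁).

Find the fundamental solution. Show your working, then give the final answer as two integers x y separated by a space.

449 40

√126 = [11; 4,2,4,22, …], period ℓ=4 (even) → k=3
i=0: a=11 ⇒ p=11, q=1
…
i=2: a=2 ⇒ p=101, q=9
i=3: a=4 ⇒ p=449, q=40
(x₁, y₁) = (449, 40);  449² − 126·40² = 1 ✓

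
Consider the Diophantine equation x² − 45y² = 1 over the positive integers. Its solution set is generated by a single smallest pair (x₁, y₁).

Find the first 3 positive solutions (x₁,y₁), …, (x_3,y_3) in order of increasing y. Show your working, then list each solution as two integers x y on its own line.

161 24
51841 7728
16692641 2488392

√45 = [6; 1,2,2,2,1,12, …], period ℓ=6 (even) → k=5
k=0  a_k=6  p_k/q_k = 6/1
…
k=4  a_k=2  p_k/q_k = 114/17
k=5  a_k=1  p_k/q_k = 161/24
→ (161, 24).  Check: 161²=25921, 45·24²=25920, difference 1.
n=2: (161,24)∘(161,24) = (161·161+45·24·24, 161·24+24·161) = (51841,7728)
n=3: (51841,7728)∘(161,24) = (161·51841+45·24·7728, 161·7728+24·51841) = (16692641,2488392)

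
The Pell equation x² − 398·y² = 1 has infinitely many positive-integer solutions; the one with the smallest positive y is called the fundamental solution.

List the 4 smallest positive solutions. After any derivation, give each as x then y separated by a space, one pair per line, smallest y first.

√398 → a₀=19, period (1,18,1,38); ℓ=4 even so k=3
i=0: a=19 ⇒ p=19, q=1
…
i=2: a=18 ⇒ p=379, q=19
i=3: a=1 ⇒ p=399, q=20
→ (399, 20).  Check: 399²=159201, 398·20²=159200, difference 1.
(399+20√398)^2 = 318401 + 15960√398
(399+20√398)^3 = 254083599 + 12736060√398
(399+20√398)^4 = 202758393601 + 10163359920√398

399 20
318401 15960
254083599 12736060
202758393601 10163359920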